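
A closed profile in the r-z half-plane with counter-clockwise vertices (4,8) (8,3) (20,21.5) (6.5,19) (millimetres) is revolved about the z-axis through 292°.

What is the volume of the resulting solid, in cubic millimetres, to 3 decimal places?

Profile (r,z), 4 vertices: (4,8) (8,3) (20,21.5) (6.5,19)
edge 0: (4,8)→(8,3)  cross = 4·3 − 8·8 = -52.0000; (r_i+r_j)·cross = 12·-52.0000 = -624.0000
edge 1: (8,3)→(20,21.5)  cross = 8·21.5 − 20·3 = 112.0000; (r_i+r_j)·cross = 28·112.0000 = 3136.0000
edge 2: (20,21.5)→(6.5,19)  cross = 20·19 − 6.5·21.5 = 240.2500; (r_i+r_j)·cross = 26.5·240.2500 = 6366.6250
edge 3: (6.5,19)→(4,8)  cross = 6.5·8 − 4·19 = -24.0000; (r_i+r_j)·cross = 10.5·-24.0000 = -252.0000
Σcross = 276.2500 → A = |Σcross|/2 = 138.1250 mm²
Σ(r_i+r_j)·cross = 8626.6250 → first moment M = |Σ|/6 = 1437.7708
R_c = M/A = 1437.7708/138.1250 = 10.4092 mm
θ = 292° = 5.096361 rad
V = θ·R_c·A = 5.096361·10.4092·138.1250 = 7327.400 mm³

Volume = 7327.400 mm³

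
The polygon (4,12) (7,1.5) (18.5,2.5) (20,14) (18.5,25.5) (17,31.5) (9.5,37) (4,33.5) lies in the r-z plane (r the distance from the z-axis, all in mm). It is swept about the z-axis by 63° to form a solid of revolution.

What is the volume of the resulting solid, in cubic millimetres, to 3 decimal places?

Profile (r,z), 8 vertices: (4,12) (7,1.5) (18.5,2.5) (20,14) (18.5,25.5) (17,31.5) (9.5,37) (4,33.5)
edge 0: (4,12)→(7,1.5)  cross = 4·1.5 − 7·12 = -78.0000; (r_i+r_j)·cross = 11·-78.0000 = -858.0000
edge 1: (7,1.5)→(18.5,2.5)  cross = 7·2.5 − 18.5·1.5 = -10.2500; (r_i+r_j)·cross = 25.5·-10.2500 = -261.3750
edge 2: (18.5,2.5)→(20,14)  cross = 18.5·14 − 20·2.5 = 209.0000; (r_i+r_j)·cross = 38.5·209.0000 = 8046.5000
edge 3: (20,14)→(18.5,25.5)  cross = 20·25.5 − 18.5·14 = 251.0000; (r_i+r_j)·cross = 38.5·251.0000 = 9663.5000
edge 4: (18.5,25.5)→(17,31.5)  cross = 18.5·31.5 − 17·25.5 = 149.2500; (r_i+r_j)·cross = 35.5·149.2500 = 5298.3750
edge 5: (17,31.5)→(9.5,37)  cross = 17·37 − 9.5·31.5 = 329.7500; (r_i+r_j)·cross = 26.5·329.7500 = 8738.3750
edge 6: (9.5,37)→(4,33.5)  cross = 9.5·33.5 − 4·37 = 170.2500; (r_i+r_j)·cross = 13.5·170.2500 = 2298.3750
edge 7: (4,33.5)→(4,12)  cross = 4·12 − 4·33.5 = -86.0000; (r_i+r_j)·cross = 8·-86.0000 = -688.0000
Σcross = 935.0000 → A = |Σcross|/2 = 467.5000 mm²
Σ(r_i+r_j)·cross = 32237.7500 → first moment M = |Σ|/6 = 5372.9583
R_c = M/A = 5372.9583/467.5000 = 11.4930 mm
θ = 63° = 1.099557 rad
V = θ·R_c·A = 1.099557·11.4930·467.5000 = 5907.876 mm³

Volume = 5907.876 mm³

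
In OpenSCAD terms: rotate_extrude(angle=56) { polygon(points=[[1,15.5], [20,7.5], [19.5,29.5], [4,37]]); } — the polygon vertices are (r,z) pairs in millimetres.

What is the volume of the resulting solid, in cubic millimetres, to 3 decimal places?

Volume = 4151.094 mm³

Profile (r,z), 4 vertices: (1,15.5) (20,7.5) (19.5,29.5) (4,37)
edge 0: (1,15.5)→(20,7.5)  cross = 1·7.5 − 20·15.5 = -302.5000; (r_i+r_j)·cross = 21·-302.5000 = -6352.5000
edge 1: (20,7.5)→(19.5,29.5)  cross = 20·29.5 − 19.5·7.5 = 443.7500; (r_i+r_j)·cross = 39.5·443.7500 = 17528.1250
edge 2: (19.5,29.5)→(4,37)  cross = 19.5·37 − 4·29.5 = 603.5000; (r_i+r_j)·cross = 23.5·603.5000 = 14182.2500
edge 3: (4,37)→(1,15.5)  cross = 4·15.5 − 1·37 = 25.0000; (r_i+r_j)·cross = 5·25.0000 = 125.0000
Σcross = 769.7500 → A = |Σcross|/2 = 384.8750 mm²
Σ(r_i+r_j)·cross = 25482.8750 → first moment M = |Σ|/6 = 4247.1458
R_c = M/A = 4247.1458/384.8750 = 11.0351 mm
θ = 56° = 0.977384 rad
V = θ·R_c·A = 0.977384·11.0351·384.8750 = 4151.094 mm³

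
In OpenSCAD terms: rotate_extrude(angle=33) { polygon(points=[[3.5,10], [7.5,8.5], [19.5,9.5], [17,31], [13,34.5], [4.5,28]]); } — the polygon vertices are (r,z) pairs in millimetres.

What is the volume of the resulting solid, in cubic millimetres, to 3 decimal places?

Profile (r,z), 6 vertices: (3.5,10) (7.5,8.5) (19.5,9.5) (17,31) (13,34.5) (4.5,28)
edge 0: (3.5,10)→(7.5,8.5)  cross = 3.5·8.5 − 7.5·10 = -45.2500; (r_i+r_j)·cross = 11·-45.2500 = -497.7500
edge 1: (7.5,8.5)→(19.5,9.5)  cross = 7.5·9.5 − 19.5·8.5 = -94.5000; (r_i+r_j)·cross = 27·-94.5000 = -2551.5000
edge 2: (19.5,9.5)→(17,31)  cross = 19.5·31 − 17·9.5 = 443.0000; (r_i+r_j)·cross = 36.5·443.0000 = 16169.5000
edge 3: (17,31)→(13,34.5)  cross = 17·34.5 − 13·31 = 183.5000; (r_i+r_j)·cross = 30·183.5000 = 5505.0000
edge 4: (13,34.5)→(4.5,28)  cross = 13·28 − 4.5·34.5 = 208.7500; (r_i+r_j)·cross = 17.5·208.7500 = 3653.1250
edge 5: (4.5,28)→(3.5,10)  cross = 4.5·10 − 3.5·28 = -53.0000; (r_i+r_j)·cross = 8·-53.0000 = -424.0000
Σcross = 642.5000 → A = |Σcross|/2 = 321.2500 mm²
Σ(r_i+r_j)·cross = 21854.3750 → first moment M = |Σ|/6 = 3642.3958
R_c = M/A = 3642.3958/321.2500 = 11.3382 mm
θ = 33° = 0.575959 rad
V = θ·R_c·A = 0.575959·11.3382·321.2500 = 2097.869 mm³

Volume = 2097.869 mm³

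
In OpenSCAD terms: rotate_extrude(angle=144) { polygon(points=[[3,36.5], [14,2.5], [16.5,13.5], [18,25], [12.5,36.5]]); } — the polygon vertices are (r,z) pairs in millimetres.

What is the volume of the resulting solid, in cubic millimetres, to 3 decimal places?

Profile (r,z), 5 vertices: (3,36.5) (14,2.5) (16.5,13.5) (18,25) (12.5,36.5)
edge 0: (3,36.5)→(14,2.5)  cross = 3·2.5 − 14·36.5 = -503.5000; (r_i+r_j)·cross = 17·-503.5000 = -8559.5000
edge 1: (14,2.5)→(16.5,13.5)  cross = 14·13.5 − 16.5·2.5 = 147.7500; (r_i+r_j)·cross = 30.5·147.7500 = 4506.3750
edge 2: (16.5,13.5)→(18,25)  cross = 16.5·25 − 18·13.5 = 169.5000; (r_i+r_j)·cross = 34.5·169.5000 = 5847.7500
edge 3: (18,25)→(12.5,36.5)  cross = 18·36.5 − 12.5·25 = 344.5000; (r_i+r_j)·cross = 30.5·344.5000 = 10507.2500
edge 4: (12.5,36.5)→(3,36.5)  cross = 12.5·36.5 − 3·36.5 = 346.7500; (r_i+r_j)·cross = 15.5·346.7500 = 5374.6250
Σcross = 505.0000 → A = |Σcross|/2 = 252.5000 mm²
Σ(r_i+r_j)·cross = 17676.5000 → first moment M = |Σ|/6 = 2946.0833
R_c = M/A = 2946.0833/252.5000 = 11.6677 mm
θ = 144° = 2.513274 rad
V = θ·R_c·A = 2.513274·11.6677·252.5000 = 7404.315 mm³

Volume = 7404.315 mm³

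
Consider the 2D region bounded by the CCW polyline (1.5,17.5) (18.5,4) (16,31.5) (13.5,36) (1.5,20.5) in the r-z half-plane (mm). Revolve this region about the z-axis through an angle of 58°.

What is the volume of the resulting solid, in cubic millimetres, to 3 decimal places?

Volume = 3259.029 mm³

Profile (r,z), 5 vertices: (1.5,17.5) (18.5,4) (16,31.5) (13.5,36) (1.5,20.5)
edge 0: (1.5,17.5)→(18.5,4)  cross = 1.5·4 − 18.5·17.5 = -317.7500; (r_i+r_j)·cross = 20·-317.7500 = -6355.0000
edge 1: (18.5,4)→(16,31.5)  cross = 18.5·31.5 − 16·4 = 518.7500; (r_i+r_j)·cross = 34.5·518.7500 = 17896.8750
edge 2: (16,31.5)→(13.5,36)  cross = 16·36 − 13.5·31.5 = 150.7500; (r_i+r_j)·cross = 29.5·150.7500 = 4447.1250
edge 3: (13.5,36)→(1.5,20.5)  cross = 13.5·20.5 − 1.5·36 = 222.7500; (r_i+r_j)·cross = 15·222.7500 = 3341.2500
edge 4: (1.5,20.5)→(1.5,17.5)  cross = 1.5·17.5 − 1.5·20.5 = -4.5000; (r_i+r_j)·cross = 3·-4.5000 = -13.5000
Σcross = 570.0000 → A = |Σcross|/2 = 285.0000 mm²
Σ(r_i+r_j)·cross = 19316.7500 → first moment M = |Σ|/6 = 3219.4583
R_c = M/A = 3219.4583/285.0000 = 11.2963 mm
θ = 58° = 1.012291 rad
V = θ·R_c·A = 1.012291·11.2963·285.0000 = 3259.029 mm³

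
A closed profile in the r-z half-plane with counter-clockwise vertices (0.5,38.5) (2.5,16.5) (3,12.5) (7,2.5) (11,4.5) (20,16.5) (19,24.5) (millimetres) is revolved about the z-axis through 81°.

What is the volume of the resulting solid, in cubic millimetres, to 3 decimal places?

Volume = 5337.487 mm³

Profile (r,z), 7 vertices: (0.5,38.5) (2.5,16.5) (3,12.5) (7,2.5) (11,4.5) (20,16.5) (19,24.5)
edge 0: (0.5,38.5)→(2.5,16.5)  cross = 0.5·16.5 − 2.5·38.5 = -88.0000; (r_i+r_j)·cross = 3·-88.0000 = -264.0000
edge 1: (2.5,16.5)→(3,12.5)  cross = 2.5·12.5 − 3·16.5 = -18.2500; (r_i+r_j)·cross = 5.5·-18.2500 = -100.3750
edge 2: (3,12.5)→(7,2.5)  cross = 3·2.5 − 7·12.5 = -80.0000; (r_i+r_j)·cross = 10·-80.0000 = -800.0000
edge 3: (7,2.5)→(11,4.5)  cross = 7·4.5 − 11·2.5 = 4.0000; (r_i+r_j)·cross = 18·4.0000 = 72.0000
edge 4: (11,4.5)→(20,16.5)  cross = 11·16.5 − 20·4.5 = 91.5000; (r_i+r_j)·cross = 31·91.5000 = 2836.5000
edge 5: (20,16.5)→(19,24.5)  cross = 20·24.5 − 19·16.5 = 176.5000; (r_i+r_j)·cross = 39·176.5000 = 6883.5000
edge 6: (19,24.5)→(0.5,38.5)  cross = 19·38.5 − 0.5·24.5 = 719.2500; (r_i+r_j)·cross = 19.5·719.2500 = 14025.3750
Σcross = 805.0000 → A = |Σcross|/2 = 402.5000 mm²
Σ(r_i+r_j)·cross = 22653.0000 → first moment M = |Σ|/6 = 3775.5000
R_c = M/A = 3775.5000/402.5000 = 9.3801 mm
θ = 81° = 1.413717 rad
V = θ·R_c·A = 1.413717·9.3801·402.5000 = 5337.487 mm³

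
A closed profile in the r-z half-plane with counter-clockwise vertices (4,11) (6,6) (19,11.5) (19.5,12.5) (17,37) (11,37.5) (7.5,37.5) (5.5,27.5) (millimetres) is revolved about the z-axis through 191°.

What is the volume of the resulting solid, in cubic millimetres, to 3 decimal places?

Volume = 14420.784 mm³

Profile (r,z), 8 vertices: (4,11) (6,6) (19,11.5) (19.5,12.5) (17,37) (11,37.5) (7.5,37.5) (5.5,27.5)
edge 0: (4,11)→(6,6)  cross = 4·6 − 6·11 = -42.0000; (r_i+r_j)·cross = 10·-42.0000 = -420.0000
edge 1: (6,6)→(19,11.5)  cross = 6·11.5 − 19·6 = -45.0000; (r_i+r_j)·cross = 25·-45.0000 = -1125.0000
edge 2: (19,11.5)→(19.5,12.5)  cross = 19·12.5 − 19.5·11.5 = 13.2500; (r_i+r_j)·cross = 38.5·13.2500 = 510.1250
edge 3: (19.5,12.5)→(17,37)  cross = 19.5·37 − 17·12.5 = 509.0000; (r_i+r_j)·cross = 36.5·509.0000 = 18578.5000
edge 4: (17,37)→(11,37.5)  cross = 17·37.5 − 11·37 = 230.5000; (r_i+r_j)·cross = 28·230.5000 = 6454.0000
edge 5: (11,37.5)→(7.5,37.5)  cross = 11·37.5 − 7.5·37.5 = 131.2500; (r_i+r_j)·cross = 18.5·131.2500 = 2428.1250
edge 6: (7.5,37.5)→(5.5,27.5)  cross = 7.5·27.5 − 5.5·37.5 = 0.0000; (r_i+r_j)·cross = 13·0.0000 = 0.0000
edge 7: (5.5,27.5)→(4,11)  cross = 5.5·11 − 4·27.5 = -49.5000; (r_i+r_j)·cross = 9.5·-49.5000 = -470.2500
Σcross = 747.5000 → A = |Σcross|/2 = 373.7500 mm²
Σ(r_i+r_j)·cross = 25955.5000 → first moment M = |Σ|/6 = 4325.9167
R_c = M/A = 4325.9167/373.7500 = 11.5744 mm
θ = 191° = 3.333579 rad
V = θ·R_c·A = 3.333579·11.5744·373.7500 = 14420.784 mm³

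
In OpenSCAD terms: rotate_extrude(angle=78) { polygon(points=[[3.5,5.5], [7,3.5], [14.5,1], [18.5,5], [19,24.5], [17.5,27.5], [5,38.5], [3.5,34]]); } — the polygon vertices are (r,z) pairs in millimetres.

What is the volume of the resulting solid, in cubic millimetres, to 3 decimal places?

Volume = 6600.085 mm³

Profile (r,z), 8 vertices: (3.5,5.5) (7,3.5) (14.5,1) (18.5,5) (19,24.5) (17.5,27.5) (5,38.5) (3.5,34)
edge 0: (3.5,5.5)→(7,3.5)  cross = 3.5·3.5 − 7·5.5 = -26.2500; (r_i+r_j)·cross = 10.5·-26.2500 = -275.6250
edge 1: (7,3.5)→(14.5,1)  cross = 7·1 − 14.5·3.5 = -43.7500; (r_i+r_j)·cross = 21.5·-43.7500 = -940.6250
edge 2: (14.5,1)→(18.5,5)  cross = 14.5·5 − 18.5·1 = 54.0000; (r_i+r_j)·cross = 33·54.0000 = 1782.0000
edge 3: (18.5,5)→(19,24.5)  cross = 18.5·24.5 − 19·5 = 358.2500; (r_i+r_j)·cross = 37.5·358.2500 = 13434.3750
edge 4: (19,24.5)→(17.5,27.5)  cross = 19·27.5 − 17.5·24.5 = 93.7500; (r_i+r_j)·cross = 36.5·93.7500 = 3421.8750
edge 5: (17.5,27.5)→(5,38.5)  cross = 17.5·38.5 − 5·27.5 = 536.2500; (r_i+r_j)·cross = 22.5·536.2500 = 12065.6250
edge 6: (5,38.5)→(3.5,34)  cross = 5·34 − 3.5·38.5 = 35.2500; (r_i+r_j)·cross = 8.5·35.2500 = 299.6250
edge 7: (3.5,34)→(3.5,5.5)  cross = 3.5·5.5 − 3.5·34 = -99.7500; (r_i+r_j)·cross = 7·-99.7500 = -698.2500
Σcross = 907.7500 → A = |Σcross|/2 = 453.8750 mm²
Σ(r_i+r_j)·cross = 29089.0000 → first moment M = |Σ|/6 = 4848.1667
R_c = M/A = 4848.1667/453.8750 = 10.6817 mm
θ = 78° = 1.361357 rad
V = θ·R_c·A = 1.361357·10.6817·453.8750 = 6600.085 mm³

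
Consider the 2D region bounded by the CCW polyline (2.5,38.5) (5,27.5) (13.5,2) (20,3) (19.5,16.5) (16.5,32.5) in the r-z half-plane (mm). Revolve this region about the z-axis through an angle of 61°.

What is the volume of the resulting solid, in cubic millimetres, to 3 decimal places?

Profile (r,z), 6 vertices: (2.5,38.5) (5,27.5) (13.5,2) (20,3) (19.5,16.5) (16.5,32.5)
edge 0: (2.5,38.5)→(5,27.5)  cross = 2.5·27.5 − 5·38.5 = -123.7500; (r_i+r_j)·cross = 7.5·-123.7500 = -928.1250
edge 1: (5,27.5)→(13.5,2)  cross = 5·2 − 13.5·27.5 = -361.2500; (r_i+r_j)·cross = 18.5·-361.2500 = -6683.1250
edge 2: (13.5,2)→(20,3)  cross = 13.5·3 − 20·2 = 0.5000; (r_i+r_j)·cross = 33.5·0.5000 = 16.7500
edge 3: (20,3)→(19.5,16.5)  cross = 20·16.5 − 19.5·3 = 271.5000; (r_i+r_j)·cross = 39.5·271.5000 = 10724.2500
edge 4: (19.5,16.5)→(16.5,32.5)  cross = 19.5·32.5 − 16.5·16.5 = 361.5000; (r_i+r_j)·cross = 36·361.5000 = 13014.0000
edge 5: (16.5,32.5)→(2.5,38.5)  cross = 16.5·38.5 − 2.5·32.5 = 554.0000; (r_i+r_j)·cross = 19·554.0000 = 10526.0000
Σcross = 702.5000 → A = |Σcross|/2 = 351.2500 mm²
Σ(r_i+r_j)·cross = 26669.7500 → first moment M = |Σ|/6 = 4444.9583
R_c = M/A = 4444.9583/351.2500 = 12.6547 mm
θ = 61° = 1.064651 rad
V = θ·R_c·A = 1.064651·12.6547·351.2500 = 4732.329 mm³

Volume = 4732.329 mm³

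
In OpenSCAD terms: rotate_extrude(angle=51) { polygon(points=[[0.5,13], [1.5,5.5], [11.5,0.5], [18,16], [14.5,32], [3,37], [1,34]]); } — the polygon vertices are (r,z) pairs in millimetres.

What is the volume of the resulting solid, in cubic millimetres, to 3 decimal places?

Profile (r,z), 7 vertices: (0.5,13) (1.5,5.5) (11.5,0.5) (18,16) (14.5,32) (3,37) (1,34)
edge 0: (0.5,13)→(1.5,5.5)  cross = 0.5·5.5 − 1.5·13 = -16.7500; (r_i+r_j)·cross = 2·-16.7500 = -33.5000
edge 1: (1.5,5.5)→(11.5,0.5)  cross = 1.5·0.5 − 11.5·5.5 = -62.5000; (r_i+r_j)·cross = 13·-62.5000 = -812.5000
edge 2: (11.5,0.5)→(18,16)  cross = 11.5·16 − 18·0.5 = 175.0000; (r_i+r_j)·cross = 29.5·175.0000 = 5162.5000
edge 3: (18,16)→(14.5,32)  cross = 18·32 − 14.5·16 = 344.0000; (r_i+r_j)·cross = 32.5·344.0000 = 11180.0000
edge 4: (14.5,32)→(3,37)  cross = 14.5·37 − 3·32 = 440.5000; (r_i+r_j)·cross = 17.5·440.5000 = 7708.7500
edge 5: (3,37)→(1,34)  cross = 3·34 − 1·37 = 65.0000; (r_i+r_j)·cross = 4·65.0000 = 260.0000
edge 6: (1,34)→(0.5,13)  cross = 1·13 − 0.5·34 = -4.0000; (r_i+r_j)·cross = 1.5·-4.0000 = -6.0000
Σcross = 941.2500 → A = |Σcross|/2 = 470.6250 mm²
Σ(r_i+r_j)·cross = 23459.2500 → first moment M = |Σ|/6 = 3909.8750
R_c = M/A = 3909.8750/470.6250 = 8.3078 mm
θ = 51° = 0.890118 rad
V = θ·R_c·A = 0.890118·8.3078·470.6250 = 3480.250 mm³

Volume = 3480.250 mm³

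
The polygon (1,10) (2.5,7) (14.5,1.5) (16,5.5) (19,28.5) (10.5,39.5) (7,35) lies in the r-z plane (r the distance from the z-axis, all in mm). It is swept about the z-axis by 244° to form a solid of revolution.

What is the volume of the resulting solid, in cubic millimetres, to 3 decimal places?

Volume = 19491.983 mm³

Profile (r,z), 7 vertices: (1,10) (2.5,7) (14.5,1.5) (16,5.5) (19,28.5) (10.5,39.5) (7,35)
edge 0: (1,10)→(2.5,7)  cross = 1·7 − 2.5·10 = -18.0000; (r_i+r_j)·cross = 3.5·-18.0000 = -63.0000
edge 1: (2.5,7)→(14.5,1.5)  cross = 2.5·1.5 − 14.5·7 = -97.7500; (r_i+r_j)·cross = 17·-97.7500 = -1661.7500
edge 2: (14.5,1.5)→(16,5.5)  cross = 14.5·5.5 − 16·1.5 = 55.7500; (r_i+r_j)·cross = 30.5·55.7500 = 1700.3750
edge 3: (16,5.5)→(19,28.5)  cross = 16·28.5 − 19·5.5 = 351.5000; (r_i+r_j)·cross = 35·351.5000 = 12302.5000
edge 4: (19,28.5)→(10.5,39.5)  cross = 19·39.5 − 10.5·28.5 = 451.2500; (r_i+r_j)·cross = 29.5·451.2500 = 13311.8750
edge 5: (10.5,39.5)→(7,35)  cross = 10.5·35 − 7·39.5 = 91.0000; (r_i+r_j)·cross = 17.5·91.0000 = 1592.5000
edge 6: (7,35)→(1,10)  cross = 7·10 − 1·35 = 35.0000; (r_i+r_j)·cross = 8·35.0000 = 280.0000
Σcross = 868.7500 → A = |Σcross|/2 = 434.3750 mm²
Σ(r_i+r_j)·cross = 27462.5000 → first moment M = |Σ|/6 = 4577.0833
R_c = M/A = 4577.0833/434.3750 = 10.5372 mm
θ = 244° = 4.258603 rad
V = θ·R_c·A = 4.258603·10.5372·434.3750 = 19491.983 mm³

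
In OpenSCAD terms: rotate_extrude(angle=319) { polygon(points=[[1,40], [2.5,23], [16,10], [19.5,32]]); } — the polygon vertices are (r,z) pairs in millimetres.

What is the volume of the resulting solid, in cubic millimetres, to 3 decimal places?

Profile (r,z), 4 vertices: (1,40) (2.5,23) (16,10) (19.5,32)
edge 0: (1,40)→(2.5,23)  cross = 1·23 − 2.5·40 = -77.0000; (r_i+r_j)·cross = 3.5·-77.0000 = -269.5000
edge 1: (2.5,23)→(16,10)  cross = 2.5·10 − 16·23 = -343.0000; (r_i+r_j)·cross = 18.5·-343.0000 = -6345.5000
edge 2: (16,10)→(19.5,32)  cross = 16·32 − 19.5·10 = 317.0000; (r_i+r_j)·cross = 35.5·317.0000 = 11253.5000
edge 3: (19.5,32)→(1,40)  cross = 19.5·40 − 1·32 = 748.0000; (r_i+r_j)·cross = 20.5·748.0000 = 15334.0000
Σcross = 645.0000 → A = |Σcross|/2 = 322.5000 mm²
Σ(r_i+r_j)·cross = 19972.5000 → first moment M = |Σ|/6 = 3328.7500
R_c = M/A = 3328.7500/322.5000 = 10.3217 mm
θ = 319° = 5.567600 rad
V = θ·R_c·A = 5.567600·10.3217·322.5000 = 18533.150 mm³

Volume = 18533.150 mm³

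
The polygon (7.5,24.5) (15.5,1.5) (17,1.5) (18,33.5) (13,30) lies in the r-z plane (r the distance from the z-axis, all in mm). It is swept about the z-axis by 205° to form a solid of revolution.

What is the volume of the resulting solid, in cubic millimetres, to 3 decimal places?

Profile (r,z), 5 vertices: (7.5,24.5) (15.5,1.5) (17,1.5) (18,33.5) (13,30)
edge 0: (7.5,24.5)→(15.5,1.5)  cross = 7.5·1.5 − 15.5·24.5 = -368.5000; (r_i+r_j)·cross = 23·-368.5000 = -8475.5000
edge 1: (15.5,1.5)→(17,1.5)  cross = 15.5·1.5 − 17·1.5 = -2.2500; (r_i+r_j)·cross = 32.5·-2.2500 = -73.1250
edge 2: (17,1.5)→(18,33.5)  cross = 17·33.5 − 18·1.5 = 542.5000; (r_i+r_j)·cross = 35·542.5000 = 18987.5000
edge 3: (18,33.5)→(13,30)  cross = 18·30 − 13·33.5 = 104.5000; (r_i+r_j)·cross = 31·104.5000 = 3239.5000
edge 4: (13,30)→(7.5,24.5)  cross = 13·24.5 − 7.5·30 = 93.5000; (r_i+r_j)·cross = 20.5·93.5000 = 1916.7500
Σcross = 369.7500 → A = |Σcross|/2 = 184.8750 mm²
Σ(r_i+r_j)·cross = 15595.1250 → first moment M = |Σ|/6 = 2599.1875
R_c = M/A = 2599.1875/184.8750 = 14.0592 mm
θ = 205° = 3.577925 rad
V = θ·R_c·A = 3.577925·14.0592·184.8750 = 9299.698 mm³

Volume = 9299.698 mm³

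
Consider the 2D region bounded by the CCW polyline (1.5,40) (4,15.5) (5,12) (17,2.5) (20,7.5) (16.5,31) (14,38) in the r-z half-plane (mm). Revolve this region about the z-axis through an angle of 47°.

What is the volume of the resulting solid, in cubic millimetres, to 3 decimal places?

Profile (r,z), 7 vertices: (1.5,40) (4,15.5) (5,12) (17,2.5) (20,7.5) (16.5,31) (14,38)
edge 0: (1.5,40)→(4,15.5)  cross = 1.5·15.5 − 4·40 = -136.7500; (r_i+r_j)·cross = 5.5·-136.7500 = -752.1250
edge 1: (4,15.5)→(5,12)  cross = 4·12 − 5·15.5 = -29.5000; (r_i+r_j)·cross = 9·-29.5000 = -265.5000
edge 2: (5,12)→(17,2.5)  cross = 5·2.5 − 17·12 = -191.5000; (r_i+r_j)·cross = 22·-191.5000 = -4213.0000
edge 3: (17,2.5)→(20,7.5)  cross = 17·7.5 − 20·2.5 = 77.5000; (r_i+r_j)·cross = 37·77.5000 = 2867.5000
edge 4: (20,7.5)→(16.5,31)  cross = 20·31 − 16.5·7.5 = 496.2500; (r_i+r_j)·cross = 36.5·496.2500 = 18113.1250
edge 5: (16.5,31)→(14,38)  cross = 16.5·38 − 14·31 = 193.0000; (r_i+r_j)·cross = 30.5·193.0000 = 5886.5000
edge 6: (14,38)→(1.5,40)  cross = 14·40 − 1.5·38 = 503.0000; (r_i+r_j)·cross = 15.5·503.0000 = 7796.5000
Σcross = 912.0000 → A = |Σcross|/2 = 456.0000 mm²
Σ(r_i+r_j)·cross = 29433.0000 → first moment M = |Σ|/6 = 4905.5000
R_c = M/A = 4905.5000/456.0000 = 10.7577 mm
θ = 47° = 0.820305 rad
V = θ·R_c·A = 0.820305·10.7577·456.0000 = 4024.005 mm³

Volume = 4024.005 mm³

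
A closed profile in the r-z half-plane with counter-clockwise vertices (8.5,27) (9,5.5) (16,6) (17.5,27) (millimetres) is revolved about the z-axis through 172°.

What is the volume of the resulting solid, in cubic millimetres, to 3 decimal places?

Profile (r,z), 4 vertices: (8.5,27) (9,5.5) (16,6) (17.5,27)
edge 0: (8.5,27)→(9,5.5)  cross = 8.5·5.5 − 9·27 = -196.2500; (r_i+r_j)·cross = 17.5·-196.2500 = -3434.3750
edge 1: (9,5.5)→(16,6)  cross = 9·6 − 16·5.5 = -34.0000; (r_i+r_j)·cross = 25·-34.0000 = -850.0000
edge 2: (16,6)→(17.5,27)  cross = 16·27 − 17.5·6 = 327.0000; (r_i+r_j)·cross = 33.5·327.0000 = 10954.5000
edge 3: (17.5,27)→(8.5,27)  cross = 17.5·27 − 8.5·27 = 243.0000; (r_i+r_j)·cross = 26·243.0000 = 6318.0000
Σcross = 339.7500 → A = |Σcross|/2 = 169.8750 mm²
Σ(r_i+r_j)·cross = 12988.1250 → first moment M = |Σ|/6 = 2164.6875
R_c = M/A = 2164.6875/169.8750 = 12.7428 mm
θ = 172° = 3.001966 rad
V = θ·R_c·A = 3.001966·12.7428·169.8750 = 6498.319 mm³

Volume = 6498.319 mm³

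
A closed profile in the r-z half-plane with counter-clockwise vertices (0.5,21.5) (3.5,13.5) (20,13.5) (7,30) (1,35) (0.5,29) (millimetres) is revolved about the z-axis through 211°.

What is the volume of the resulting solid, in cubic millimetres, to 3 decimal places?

Profile (r,z), 6 vertices: (0.5,21.5) (3.5,13.5) (20,13.5) (7,30) (1,35) (0.5,29)
edge 0: (0.5,21.5)→(3.5,13.5)  cross = 0.5·13.5 − 3.5·21.5 = -68.5000; (r_i+r_j)·cross = 4·-68.5000 = -274.0000
edge 1: (3.5,13.5)→(20,13.5)  cross = 3.5·13.5 − 20·13.5 = -222.7500; (r_i+r_j)·cross = 23.5·-222.7500 = -5234.6250
edge 2: (20,13.5)→(7,30)  cross = 20·30 − 7·13.5 = 505.5000; (r_i+r_j)·cross = 27·505.5000 = 13648.5000
edge 3: (7,30)→(1,35)  cross = 7·35 − 1·30 = 215.0000; (r_i+r_j)·cross = 8·215.0000 = 1720.0000
edge 4: (1,35)→(0.5,29)  cross = 1·29 − 0.5·35 = 11.5000; (r_i+r_j)·cross = 1.5·11.5000 = 17.2500
edge 5: (0.5,29)→(0.5,21.5)  cross = 0.5·21.5 − 0.5·29 = -3.7500; (r_i+r_j)·cross = 1·-3.7500 = -3.7500
Σcross = 437.0000 → A = |Σcross|/2 = 218.5000 mm²
Σ(r_i+r_j)·cross = 9873.3750 → first moment M = |Σ|/6 = 1645.5625
R_c = M/A = 1645.5625/218.5000 = 7.5312 mm
θ = 211° = 3.682645 rad
V = θ·R_c·A = 3.682645·7.5312·218.5000 = 6060.022 mm³

Volume = 6060.022 mm³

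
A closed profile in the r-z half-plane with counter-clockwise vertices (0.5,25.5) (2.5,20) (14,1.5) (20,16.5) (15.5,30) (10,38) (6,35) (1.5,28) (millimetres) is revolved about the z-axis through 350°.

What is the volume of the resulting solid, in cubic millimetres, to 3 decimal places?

Profile (r,z), 8 vertices: (0.5,25.5) (2.5,20) (14,1.5) (20,16.5) (15.5,30) (10,38) (6,35) (1.5,28)
edge 0: (0.5,25.5)→(2.5,20)  cross = 0.5·20 − 2.5·25.5 = -53.7500; (r_i+r_j)·cross = 3·-53.7500 = -161.2500
edge 1: (2.5,20)→(14,1.5)  cross = 2.5·1.5 − 14·20 = -276.2500; (r_i+r_j)·cross = 16.5·-276.2500 = -4558.1250
edge 2: (14,1.5)→(20,16.5)  cross = 14·16.5 − 20·1.5 = 201.0000; (r_i+r_j)·cross = 34·201.0000 = 6834.0000
edge 3: (20,16.5)→(15.5,30)  cross = 20·30 − 15.5·16.5 = 344.2500; (r_i+r_j)·cross = 35.5·344.2500 = 12220.8750
edge 4: (15.5,30)→(10,38)  cross = 15.5·38 − 10·30 = 289.0000; (r_i+r_j)·cross = 25.5·289.0000 = 7369.5000
edge 5: (10,38)→(6,35)  cross = 10·35 − 6·38 = 122.0000; (r_i+r_j)·cross = 16·122.0000 = 1952.0000
edge 6: (6,35)→(1.5,28)  cross = 6·28 − 1.5·35 = 115.5000; (r_i+r_j)·cross = 7.5·115.5000 = 866.2500
edge 7: (1.5,28)→(0.5,25.5)  cross = 1.5·25.5 − 0.5·28 = 24.2500; (r_i+r_j)·cross = 2·24.2500 = 48.5000
Σcross = 766.0000 → A = |Σcross|/2 = 383.0000 mm²
Σ(r_i+r_j)·cross = 24571.7500 → first moment M = |Σ|/6 = 4095.2917
R_c = M/A = 4095.2917/383.0000 = 10.6927 mm
θ = 350° = 6.108652 rad
V = θ·R_c·A = 6.108652·10.6927·383.0000 = 25016.713 mm³

Volume = 25016.713 mm³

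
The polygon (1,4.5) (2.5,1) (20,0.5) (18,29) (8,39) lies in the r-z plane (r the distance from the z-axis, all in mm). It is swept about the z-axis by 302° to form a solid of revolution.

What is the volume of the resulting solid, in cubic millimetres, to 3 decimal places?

Volume = 29370.521 mm³

Profile (r,z), 5 vertices: (1,4.5) (2.5,1) (20,0.5) (18,29) (8,39)
edge 0: (1,4.5)→(2.5,1)  cross = 1·1 − 2.5·4.5 = -10.2500; (r_i+r_j)·cross = 3.5·-10.2500 = -35.8750
edge 1: (2.5,1)→(20,0.5)  cross = 2.5·0.5 − 20·1 = -18.7500; (r_i+r_j)·cross = 22.5·-18.7500 = -421.8750
edge 2: (20,0.5)→(18,29)  cross = 20·29 − 18·0.5 = 571.0000; (r_i+r_j)·cross = 38·571.0000 = 21698.0000
edge 3: (18,29)→(8,39)  cross = 18·39 − 8·29 = 470.0000; (r_i+r_j)·cross = 26·470.0000 = 12220.0000
edge 4: (8,39)→(1,4.5)  cross = 8·4.5 − 1·39 = -3.0000; (r_i+r_j)·cross = 9·-3.0000 = -27.0000
Σcross = 1009.0000 → A = |Σcross|/2 = 504.5000 mm²
Σ(r_i+r_j)·cross = 33433.2500 → first moment M = |Σ|/6 = 5572.2083
R_c = M/A = 5572.2083/504.5000 = 11.0450 mm
θ = 302° = 5.270894 rad
V = θ·R_c·A = 5.270894·11.0450·504.5000 = 29370.521 mm³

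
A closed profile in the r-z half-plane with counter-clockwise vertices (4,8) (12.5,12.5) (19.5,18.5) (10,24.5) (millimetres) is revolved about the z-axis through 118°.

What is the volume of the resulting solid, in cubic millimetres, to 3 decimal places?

Volume = 2457.356 mm³

Profile (r,z), 4 vertices: (4,8) (12.5,12.5) (19.5,18.5) (10,24.5)
edge 0: (4,8)→(12.5,12.5)  cross = 4·12.5 − 12.5·8 = -50.0000; (r_i+r_j)·cross = 16.5·-50.0000 = -825.0000
edge 1: (12.5,12.5)→(19.5,18.5)  cross = 12.5·18.5 − 19.5·12.5 = -12.5000; (r_i+r_j)·cross = 32·-12.5000 = -400.0000
edge 2: (19.5,18.5)→(10,24.5)  cross = 19.5·24.5 − 10·18.5 = 292.7500; (r_i+r_j)·cross = 29.5·292.7500 = 8636.1250
edge 3: (10,24.5)→(4,8)  cross = 10·8 − 4·24.5 = -18.0000; (r_i+r_j)·cross = 14·-18.0000 = -252.0000
Σcross = 212.2500 → A = |Σcross|/2 = 106.1250 mm²
Σ(r_i+r_j)·cross = 7159.1250 → first moment M = |Σ|/6 = 1193.1875
R_c = M/A = 1193.1875/106.1250 = 11.2432 mm
θ = 118° = 2.059489 rad
V = θ·R_c·A = 2.059489·11.2432·106.1250 = 2457.356 mm³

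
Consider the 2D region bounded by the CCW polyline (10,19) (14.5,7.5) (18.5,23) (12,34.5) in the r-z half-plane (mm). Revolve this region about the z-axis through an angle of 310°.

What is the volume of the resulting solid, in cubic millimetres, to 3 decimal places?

Volume = 9007.728 mm³

Profile (r,z), 4 vertices: (10,19) (14.5,7.5) (18.5,23) (12,34.5)
edge 0: (10,19)→(14.5,7.5)  cross = 10·7.5 − 14.5·19 = -200.5000; (r_i+r_j)·cross = 24.5·-200.5000 = -4912.2500
edge 1: (14.5,7.5)→(18.5,23)  cross = 14.5·23 − 18.5·7.5 = 194.7500; (r_i+r_j)·cross = 33·194.7500 = 6426.7500
edge 2: (18.5,23)→(12,34.5)  cross = 18.5·34.5 − 12·23 = 362.2500; (r_i+r_j)·cross = 30.5·362.2500 = 11048.6250
edge 3: (12,34.5)→(10,19)  cross = 12·19 − 10·34.5 = -117.0000; (r_i+r_j)·cross = 22·-117.0000 = -2574.0000
Σcross = 239.5000 → A = |Σcross|/2 = 119.7500 mm²
Σ(r_i+r_j)·cross = 9989.1250 → first moment M = |Σ|/6 = 1664.8542
R_c = M/A = 1664.8542/119.7500 = 13.9027 mm
θ = 310° = 5.410521 rad
V = θ·R_c·A = 5.410521·13.9027·119.7500 = 9007.728 mm³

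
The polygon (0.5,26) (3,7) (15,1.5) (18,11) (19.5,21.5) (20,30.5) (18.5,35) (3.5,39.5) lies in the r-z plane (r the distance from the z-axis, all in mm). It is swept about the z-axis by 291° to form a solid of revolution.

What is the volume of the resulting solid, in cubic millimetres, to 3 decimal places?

Volume = 29079.712 mm³

Profile (r,z), 8 vertices: (0.5,26) (3,7) (15,1.5) (18,11) (19.5,21.5) (20,30.5) (18.5,35) (3.5,39.5)
edge 0: (0.5,26)→(3,7)  cross = 0.5·7 − 3·26 = -74.5000; (r_i+r_j)·cross = 3.5·-74.5000 = -260.7500
edge 1: (3,7)→(15,1.5)  cross = 3·1.5 − 15·7 = -100.5000; (r_i+r_j)·cross = 18·-100.5000 = -1809.0000
edge 2: (15,1.5)→(18,11)  cross = 15·11 − 18·1.5 = 138.0000; (r_i+r_j)·cross = 33·138.0000 = 4554.0000
edge 3: (18,11)→(19.5,21.5)  cross = 18·21.5 − 19.5·11 = 172.5000; (r_i+r_j)·cross = 37.5·172.5000 = 6468.7500
edge 4: (19.5,21.5)→(20,30.5)  cross = 19.5·30.5 − 20·21.5 = 164.7500; (r_i+r_j)·cross = 39.5·164.7500 = 6507.6250
edge 5: (20,30.5)→(18.5,35)  cross = 20·35 − 18.5·30.5 = 135.7500; (r_i+r_j)·cross = 38.5·135.7500 = 5226.3750
edge 6: (18.5,35)→(3.5,39.5)  cross = 18.5·39.5 − 3.5·35 = 608.2500; (r_i+r_j)·cross = 22·608.2500 = 13381.5000
edge 7: (3.5,39.5)→(0.5,26)  cross = 3.5·26 − 0.5·39.5 = 71.2500; (r_i+r_j)·cross = 4·71.2500 = 285.0000
Σcross = 1115.5000 → A = |Σcross|/2 = 557.7500 mm²
Σ(r_i+r_j)·cross = 34353.5000 → first moment M = |Σ|/6 = 5725.5833
R_c = M/A = 5725.5833/557.7500 = 10.2655 mm
θ = 291° = 5.078908 rad
V = θ·R_c·A = 5.078908·10.2655·557.7500 = 29079.712 mm³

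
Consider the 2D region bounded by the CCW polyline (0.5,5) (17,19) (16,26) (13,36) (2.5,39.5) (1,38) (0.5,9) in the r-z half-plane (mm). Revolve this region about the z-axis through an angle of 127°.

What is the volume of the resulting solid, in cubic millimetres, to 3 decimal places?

Profile (r,z), 7 vertices: (0.5,5) (17,19) (16,26) (13,36) (2.5,39.5) (1,38) (0.5,9)
edge 0: (0.5,5)→(17,19)  cross = 0.5·19 − 17·5 = -75.5000; (r_i+r_j)·cross = 17.5·-75.5000 = -1321.2500
edge 1: (17,19)→(16,26)  cross = 17·26 − 16·19 = 138.0000; (r_i+r_j)·cross = 33·138.0000 = 4554.0000
edge 2: (16,26)→(13,36)  cross = 16·36 − 13·26 = 238.0000; (r_i+r_j)·cross = 29·238.0000 = 6902.0000
edge 3: (13,36)→(2.5,39.5)  cross = 13·39.5 − 2.5·36 = 423.5000; (r_i+r_j)·cross = 15.5·423.5000 = 6564.2500
edge 4: (2.5,39.5)→(1,38)  cross = 2.5·38 − 1·39.5 = 55.5000; (r_i+r_j)·cross = 3.5·55.5000 = 194.2500
edge 5: (1,38)→(0.5,9)  cross = 1·9 − 0.5·38 = -10.0000; (r_i+r_j)·cross = 1.5·-10.0000 = -15.0000
edge 6: (0.5,9)→(0.5,5)  cross = 0.5·5 − 0.5·9 = -2.0000; (r_i+r_j)·cross = 1·-2.0000 = -2.0000
Σcross = 767.5000 → A = |Σcross|/2 = 383.7500 mm²
Σ(r_i+r_j)·cross = 16876.2500 → first moment M = |Σ|/6 = 2812.7083
R_c = M/A = 2812.7083/383.7500 = 7.3295 mm
θ = 127° = 2.216568 rad
V = θ·R_c·A = 2.216568·7.3295·383.7500 = 6234.560 mm³

Volume = 6234.560 mm³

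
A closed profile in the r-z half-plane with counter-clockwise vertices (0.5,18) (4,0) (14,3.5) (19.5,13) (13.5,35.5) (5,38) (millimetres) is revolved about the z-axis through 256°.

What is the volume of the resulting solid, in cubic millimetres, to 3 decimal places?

Profile (r,z), 6 vertices: (0.5,18) (4,0) (14,3.5) (19.5,13) (13.5,35.5) (5,38)
edge 0: (0.5,18)→(4,0)  cross = 0.5·0 − 4·18 = -72.0000; (r_i+r_j)·cross = 4.5·-72.0000 = -324.0000
edge 1: (4,0)→(14,3.5)  cross = 4·3.5 − 14·0 = 14.0000; (r_i+r_j)·cross = 18·14.0000 = 252.0000
edge 2: (14,3.5)→(19.5,13)  cross = 14·13 − 19.5·3.5 = 113.7500; (r_i+r_j)·cross = 33.5·113.7500 = 3810.6250
edge 3: (19.5,13)→(13.5,35.5)  cross = 19.5·35.5 − 13.5·13 = 516.7500; (r_i+r_j)·cross = 33·516.7500 = 17052.7500
edge 4: (13.5,35.5)→(5,38)  cross = 13.5·38 − 5·35.5 = 335.5000; (r_i+r_j)·cross = 18.5·335.5000 = 6206.7500
edge 5: (5,38)→(0.5,18)  cross = 5·18 − 0.5·38 = 71.0000; (r_i+r_j)·cross = 5.5·71.0000 = 390.5000
Σcross = 979.0000 → A = |Σcross|/2 = 489.5000 mm²
Σ(r_i+r_j)·cross = 27388.6250 → first moment M = |Σ|/6 = 4564.7708
R_c = M/A = 4564.7708/489.5000 = 9.3254 mm
θ = 256° = 4.468043 rad
V = θ·R_c·A = 4.468043·9.3254·489.5000 = 20395.592 mm³

Volume = 20395.592 mm³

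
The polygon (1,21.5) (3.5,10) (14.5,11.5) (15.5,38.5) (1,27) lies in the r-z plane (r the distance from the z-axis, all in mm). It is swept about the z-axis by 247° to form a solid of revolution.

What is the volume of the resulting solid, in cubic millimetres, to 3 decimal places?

Profile (r,z), 5 vertices: (1,21.5) (3.5,10) (14.5,11.5) (15.5,38.5) (1,27)
edge 0: (1,21.5)→(3.5,10)  cross = 1·10 − 3.5·21.5 = -65.2500; (r_i+r_j)·cross = 4.5·-65.2500 = -293.6250
edge 1: (3.5,10)→(14.5,11.5)  cross = 3.5·11.5 − 14.5·10 = -104.7500; (r_i+r_j)·cross = 18·-104.7500 = -1885.5000
edge 2: (14.5,11.5)→(15.5,38.5)  cross = 14.5·38.5 − 15.5·11.5 = 380.0000; (r_i+r_j)·cross = 30·380.0000 = 11400.0000
edge 3: (15.5,38.5)→(1,27)  cross = 15.5·27 − 1·38.5 = 380.0000; (r_i+r_j)·cross = 16.5·380.0000 = 6270.0000
edge 4: (1,27)→(1,21.5)  cross = 1·21.5 − 1·27 = -5.5000; (r_i+r_j)·cross = 2·-5.5000 = -11.0000
Σcross = 584.5000 → A = |Σcross|/2 = 292.2500 mm²
Σ(r_i+r_j)·cross = 15479.8750 → first moment M = |Σ|/6 = 2579.9792
R_c = M/A = 2579.9792/292.2500 = 8.8280 mm
θ = 247° = 4.310963 rad
V = θ·R_c·A = 4.310963·8.8280·292.2500 = 11122.195 mm³

Volume = 11122.195 mm³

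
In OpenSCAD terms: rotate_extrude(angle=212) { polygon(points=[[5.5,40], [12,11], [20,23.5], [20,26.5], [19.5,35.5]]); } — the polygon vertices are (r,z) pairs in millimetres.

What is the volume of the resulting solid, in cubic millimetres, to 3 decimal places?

Volume = 11898.821 mm³

Profile (r,z), 5 vertices: (5.5,40) (12,11) (20,23.5) (20,26.5) (19.5,35.5)
edge 0: (5.5,40)→(12,11)  cross = 5.5·11 − 12·40 = -419.5000; (r_i+r_j)·cross = 17.5·-419.5000 = -7341.2500
edge 1: (12,11)→(20,23.5)  cross = 12·23.5 − 20·11 = 62.0000; (r_i+r_j)·cross = 32·62.0000 = 1984.0000
edge 2: (20,23.5)→(20,26.5)  cross = 20·26.5 − 20·23.5 = 60.0000; (r_i+r_j)·cross = 40·60.0000 = 2400.0000
edge 3: (20,26.5)→(19.5,35.5)  cross = 20·35.5 − 19.5·26.5 = 193.2500; (r_i+r_j)·cross = 39.5·193.2500 = 7633.3750
edge 4: (19.5,35.5)→(5.5,40)  cross = 19.5·40 − 5.5·35.5 = 584.7500; (r_i+r_j)·cross = 25·584.7500 = 14618.7500
Σcross = 480.5000 → A = |Σcross|/2 = 240.2500 mm²
Σ(r_i+r_j)·cross = 19294.8750 → first moment M = |Σ|/6 = 3215.8125
R_c = M/A = 3215.8125/240.2500 = 13.3853 mm
θ = 212° = 3.700098 rad
V = θ·R_c·A = 3.700098·13.3853·240.2500 = 11898.821 mm³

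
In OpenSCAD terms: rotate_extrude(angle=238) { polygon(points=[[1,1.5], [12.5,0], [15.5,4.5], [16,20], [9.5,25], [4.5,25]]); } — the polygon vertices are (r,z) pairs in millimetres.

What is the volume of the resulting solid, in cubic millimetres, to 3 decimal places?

Profile (r,z), 6 vertices: (1,1.5) (12.5,0) (15.5,4.5) (16,20) (9.5,25) (4.5,25)
edge 0: (1,1.5)→(12.5,0)  cross = 1·0 − 12.5·1.5 = -18.7500; (r_i+r_j)·cross = 13.5·-18.7500 = -253.1250
edge 1: (12.5,0)→(15.5,4.5)  cross = 12.5·4.5 − 15.5·0 = 56.2500; (r_i+r_j)·cross = 28·56.2500 = 1575.0000
edge 2: (15.5,4.5)→(16,20)  cross = 15.5·20 − 16·4.5 = 238.0000; (r_i+r_j)·cross = 31.5·238.0000 = 7497.0000
edge 3: (16,20)→(9.5,25)  cross = 16·25 − 9.5·20 = 210.0000; (r_i+r_j)·cross = 25.5·210.0000 = 5355.0000
edge 4: (9.5,25)→(4.5,25)  cross = 9.5·25 − 4.5·25 = 125.0000; (r_i+r_j)·cross = 14·125.0000 = 1750.0000
edge 5: (4.5,25)→(1,1.5)  cross = 4.5·1.5 − 1·25 = -18.2500; (r_i+r_j)·cross = 5.5·-18.2500 = -100.3750
Σcross = 592.2500 → A = |Σcross|/2 = 296.1250 mm²
Σ(r_i+r_j)·cross = 15823.5000 → first moment M = |Σ|/6 = 2637.2500
R_c = M/A = 2637.2500/296.1250 = 8.9059 mm
θ = 238° = 4.153884 rad
V = θ·R_c·A = 4.153884·8.9059·296.1250 = 10954.830 mm³

Volume = 10954.830 mm³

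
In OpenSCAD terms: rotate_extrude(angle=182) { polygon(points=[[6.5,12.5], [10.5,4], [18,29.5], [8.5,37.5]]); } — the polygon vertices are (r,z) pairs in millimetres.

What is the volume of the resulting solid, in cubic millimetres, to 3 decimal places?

Profile (r,z), 4 vertices: (6.5,12.5) (10.5,4) (18,29.5) (8.5,37.5)
edge 0: (6.5,12.5)→(10.5,4)  cross = 6.5·4 − 10.5·12.5 = -105.2500; (r_i+r_j)·cross = 17·-105.2500 = -1789.2500
edge 1: (10.5,4)→(18,29.5)  cross = 10.5·29.5 − 18·4 = 237.7500; (r_i+r_j)·cross = 28.5·237.7500 = 6775.8750
edge 2: (18,29.5)→(8.5,37.5)  cross = 18·37.5 − 8.5·29.5 = 424.2500; (r_i+r_j)·cross = 26.5·424.2500 = 11242.6250
edge 3: (8.5,37.5)→(6.5,12.5)  cross = 8.5·12.5 − 6.5·37.5 = -137.5000; (r_i+r_j)·cross = 15·-137.5000 = -2062.5000
Σcross = 419.2500 → A = |Σcross|/2 = 209.6250 mm²
Σ(r_i+r_j)·cross = 14166.7500 → first moment M = |Σ|/6 = 2361.1250
R_c = M/A = 2361.1250/209.6250 = 11.2636 mm
θ = 182° = 3.176499 rad
V = θ·R_c·A = 3.176499·11.2636·209.6250 = 7500.112 mm³

Volume = 7500.112 mm³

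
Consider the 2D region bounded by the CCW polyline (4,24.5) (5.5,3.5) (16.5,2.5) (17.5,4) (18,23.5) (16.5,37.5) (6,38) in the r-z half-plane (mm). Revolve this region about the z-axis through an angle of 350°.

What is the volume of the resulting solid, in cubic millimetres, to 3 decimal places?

Profile (r,z), 7 vertices: (4,24.5) (5.5,3.5) (16.5,2.5) (17.5,4) (18,23.5) (16.5,37.5) (6,38)
edge 0: (4,24.5)→(5.5,3.5)  cross = 4·3.5 − 5.5·24.5 = -120.7500; (r_i+r_j)·cross = 9.5·-120.7500 = -1147.1250
edge 1: (5.5,3.5)→(16.5,2.5)  cross = 5.5·2.5 − 16.5·3.5 = -44.0000; (r_i+r_j)·cross = 22·-44.0000 = -968.0000
edge 2: (16.5,2.5)→(17.5,4)  cross = 16.5·4 − 17.5·2.5 = 22.2500; (r_i+r_j)·cross = 34·22.2500 = 756.5000
edge 3: (17.5,4)→(18,23.5)  cross = 17.5·23.5 − 18·4 = 339.2500; (r_i+r_j)·cross = 35.5·339.2500 = 12043.3750
edge 4: (18,23.5)→(16.5,37.5)  cross = 18·37.5 − 16.5·23.5 = 287.2500; (r_i+r_j)·cross = 34.5·287.2500 = 9910.1250
edge 5: (16.5,37.5)→(6,38)  cross = 16.5·38 − 6·37.5 = 402.0000; (r_i+r_j)·cross = 22.5·402.0000 = 9045.0000
edge 6: (6,38)→(4,24.5)  cross = 6·24.5 − 4·38 = -5.0000; (r_i+r_j)·cross = 10·-5.0000 = -50.0000
Σcross = 881.0000 → A = |Σcross|/2 = 440.5000 mm²
Σ(r_i+r_j)·cross = 29589.8750 → first moment M = |Σ|/6 = 4931.6458
R_c = M/A = 4931.6458/440.5000 = 11.1956 mm
θ = 350° = 6.108652 rad
V = θ·R_c·A = 6.108652·11.1956·440.5000 = 30125.710 mm³

Volume = 30125.710 mm³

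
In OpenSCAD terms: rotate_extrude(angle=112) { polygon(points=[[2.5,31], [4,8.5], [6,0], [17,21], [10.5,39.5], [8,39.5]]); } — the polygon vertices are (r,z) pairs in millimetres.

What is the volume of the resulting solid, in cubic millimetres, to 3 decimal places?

Volume = 5706.825 mm³

Profile (r,z), 6 vertices: (2.5,31) (4,8.5) (6,0) (17,21) (10.5,39.5) (8,39.5)
edge 0: (2.5,31)→(4,8.5)  cross = 2.5·8.5 − 4·31 = -102.7500; (r_i+r_j)·cross = 6.5·-102.7500 = -667.8750
edge 1: (4,8.5)→(6,0)  cross = 4·0 − 6·8.5 = -51.0000; (r_i+r_j)·cross = 10·-51.0000 = -510.0000
edge 2: (6,0)→(17,21)  cross = 6·21 − 17·0 = 126.0000; (r_i+r_j)·cross = 23·126.0000 = 2898.0000
edge 3: (17,21)→(10.5,39.5)  cross = 17·39.5 − 10.5·21 = 451.0000; (r_i+r_j)·cross = 27.5·451.0000 = 12402.5000
edge 4: (10.5,39.5)→(8,39.5)  cross = 10.5·39.5 − 8·39.5 = 98.7500; (r_i+r_j)·cross = 18.5·98.7500 = 1826.8750
edge 5: (8,39.5)→(2.5,31)  cross = 8·31 − 2.5·39.5 = 149.2500; (r_i+r_j)·cross = 10.5·149.2500 = 1567.1250
Σcross = 671.2500 → A = |Σcross|/2 = 335.6250 mm²
Σ(r_i+r_j)·cross = 17516.6250 → first moment M = |Σ|/6 = 2919.4375
R_c = M/A = 2919.4375/335.6250 = 8.6985 mm
θ = 112° = 1.954769 rad
V = θ·R_c·A = 1.954769·8.6985·335.6250 = 5706.825 mm³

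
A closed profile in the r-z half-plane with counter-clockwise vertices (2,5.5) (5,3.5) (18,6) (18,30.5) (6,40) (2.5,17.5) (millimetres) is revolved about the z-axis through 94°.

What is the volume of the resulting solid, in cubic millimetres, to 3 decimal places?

Profile (r,z), 6 vertices: (2,5.5) (5,3.5) (18,6) (18,30.5) (6,40) (2.5,17.5)
edge 0: (2,5.5)→(5,3.5)  cross = 2·3.5 − 5·5.5 = -20.5000; (r_i+r_j)·cross = 7·-20.5000 = -143.5000
edge 1: (5,3.5)→(18,6)  cross = 5·6 − 18·3.5 = -33.0000; (r_i+r_j)·cross = 23·-33.0000 = -759.0000
edge 2: (18,6)→(18,30.5)  cross = 18·30.5 − 18·6 = 441.0000; (r_i+r_j)·cross = 36·441.0000 = 15876.0000
edge 3: (18,30.5)→(6,40)  cross = 18·40 − 6·30.5 = 537.0000; (r_i+r_j)·cross = 24·537.0000 = 12888.0000
edge 4: (6,40)→(2.5,17.5)  cross = 6·17.5 − 2.5·40 = 5.0000; (r_i+r_j)·cross = 8.5·5.0000 = 42.5000
edge 5: (2.5,17.5)→(2,5.5)  cross = 2.5·5.5 − 2·17.5 = -21.2500; (r_i+r_j)·cross = 4.5·-21.2500 = -95.6250
Σcross = 908.2500 → A = |Σcross|/2 = 454.1250 mm²
Σ(r_i+r_j)·cross = 27808.3750 → first moment M = |Σ|/6 = 4634.7292
R_c = M/A = 4634.7292/454.1250 = 10.2058 mm
θ = 94° = 1.640609 rad
V = θ·R_c·A = 1.640609·10.2058·454.1250 = 7603.781 mm³

Volume = 7603.781 mm³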